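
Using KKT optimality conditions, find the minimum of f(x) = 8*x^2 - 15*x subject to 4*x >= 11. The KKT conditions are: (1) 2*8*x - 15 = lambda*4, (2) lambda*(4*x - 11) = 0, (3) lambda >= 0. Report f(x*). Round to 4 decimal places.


Step 1: Try lambda = 0 (constraint inactive).
x_unc = 15/(2*8) = 0.9375
Check: 4*0.9375 = 3.75 < 11 -- violated!
Step 2: Constraint must be active: 4*x = 11
x* = 11/4 = 2.75
lambda = (2*8*2.75 - 15)/4 = 7.25
Step 3: Compute optimal value.
f(x*) = 8*2.75^2 - 15*2.75 = 19.25


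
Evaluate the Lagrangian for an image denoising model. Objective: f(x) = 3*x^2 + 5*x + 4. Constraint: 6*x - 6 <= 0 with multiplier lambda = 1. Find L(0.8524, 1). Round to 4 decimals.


Step 1: Evaluate f(x).
f(0.8524) = 3*0.8524^2 + 5*0.8524 + 4 = 10.4418
Step 2: Evaluate g(x).
g(0.8524) = 6*0.8524 - 6 = -0.8856
Step 3: Compute Lagrangian.
L = 10.4418 + 1*-0.8856 = 9.5562


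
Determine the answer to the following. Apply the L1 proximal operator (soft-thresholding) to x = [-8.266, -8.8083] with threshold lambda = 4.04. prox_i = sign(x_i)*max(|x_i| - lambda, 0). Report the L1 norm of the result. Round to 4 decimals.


Soft-thresholding with lambda = 4.04:
prox(-8.266) = sign(-8.266)*max(|-8.266| - 4.04, 0) = -4.226
prox(-8.8083) = sign(-8.8083)*max(|-8.8083| - 4.04, 0) = -4.7683
prox(x) = [-4.226, -4.7683]
||prox(x)||_1 = 4.226 + 4.7683 = 8.9943


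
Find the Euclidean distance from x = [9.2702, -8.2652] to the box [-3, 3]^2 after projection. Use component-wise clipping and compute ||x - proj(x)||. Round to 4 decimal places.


Project each component onto [-3, 3].
clip(9.2702) = 3.0, clip(-8.2652) = -3.0
Projection = [3.0, -3.0]
Squared diffs: [39.3154, 27.7223]
Distance = sqrt(67.0377) = 8.1877


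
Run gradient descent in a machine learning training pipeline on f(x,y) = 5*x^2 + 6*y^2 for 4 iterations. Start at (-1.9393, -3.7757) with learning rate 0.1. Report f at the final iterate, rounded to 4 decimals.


Gradient descent on f(x,y) = 5*x^2 + 6*y^2.
Starting point: (-1.9393, -3.7757), alpha = 0.1
Step 1: grad_x = 2*5*-1.9393 = -19.393, grad_y = 2*6*-3.7757 = -45.3084
  x_1 = -1.9393 - 0.1*-19.393 = 0.0
  y_1 = -3.7757 - 0.1*-45.3084 = 0.7551
Step 2: grad_x = 2*5*0.0 = 0.0, grad_y = 2*6*0.7551 = 9.0617
  x_2 = 0.0 - 0.1*0.0 = 0.0
  y_2 = 0.7551 - 0.1*9.0617 = -0.151
Step 3: grad_x = 2*5*0.0 = 0.0, grad_y = 2*6*-0.151 = -1.8123
  x_3 = 0.0 - 0.1*0.0 = 0.0
  y_3 = -0.151 - 0.1*-1.8123 = 0.0302
Step 4: grad_x = 2*5*0.0 = 0.0, grad_y = 2*6*0.0302 = 0.3625
  x_4 = 0.0 - 0.1*0.0 = 0.0
  y_4 = 0.0302 - 0.1*0.3625 = -0.006
f(0.0, -0.006) = 5*0.0^2 + 6*(-0.006)^2 = 0.0002


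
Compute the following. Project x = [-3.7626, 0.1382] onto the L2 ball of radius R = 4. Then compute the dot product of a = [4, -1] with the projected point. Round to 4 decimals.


Step 1: Compute ||x|| (intermediates to 6 decimals).
||x|| = sqrt((-3.7626)^2 + 0.1382^2) = 3.765137
Step 2: Project.
Since ||x|| <= R, proj = x (no scaling needed).
proj(x) = [-3.7626, 0.1382]
Step 3: Dot product.
a^T * proj(x) = 4*(-3.7626) - 1*0.1382 = -15.1886


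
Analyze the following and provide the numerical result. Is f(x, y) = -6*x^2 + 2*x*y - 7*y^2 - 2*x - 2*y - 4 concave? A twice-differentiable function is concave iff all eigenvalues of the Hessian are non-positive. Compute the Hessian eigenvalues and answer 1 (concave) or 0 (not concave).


The Hessian of f(x,y) = -6*x^2 + 2*x*y - 7*y^2 - 2*x - 2*y - 4 is:
H = [[-12, 2], [2, -14]]
Trace = -12 - 14 = -26
Determinant = -12*-14 - (2)^2 = 164
Discriminant = (-26)^2 - 4*164 = 20.0
Eigenvalues: lambda_1 = -15.2361, lambda_2 = -10.7639
The function is concave.

1


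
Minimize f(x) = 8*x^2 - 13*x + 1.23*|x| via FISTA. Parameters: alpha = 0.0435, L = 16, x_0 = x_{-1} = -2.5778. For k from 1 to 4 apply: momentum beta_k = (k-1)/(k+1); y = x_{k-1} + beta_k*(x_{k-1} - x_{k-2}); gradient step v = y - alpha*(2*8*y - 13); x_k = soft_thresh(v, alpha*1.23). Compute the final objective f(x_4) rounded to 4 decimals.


FISTA on f(x) = 8*x^2 - 13*x + 1.23*|x|
L = 16, alpha = 0.0435
Iteration 1: beta = 0.0, y = -2.5778 + 0.0*(-2.5778 + 2.5778) = -2.5778
  grad(y) = -54.2448, v = y - alpha*grad = -0.2182
  prox(v) = soft_thresh(-0.2182, 0.0535) = -0.1646
Iteration 2: beta = 0.3333, y = -0.1646 + 0.3333*(-0.1646 + 2.5778) = 0.6397
  grad(y) = -2.7642, v = y - alpha*grad = 0.76
  prox(v) = soft_thresh(0.76, 0.0535) = 0.7065
Iteration 3: beta = 0.5, y = 0.7065 + 0.5*(0.7065 + 0.1646) = 1.142
  grad(y) = 5.2726, v = y - alpha*grad = 0.9127
  prox(v) = soft_thresh(0.9127, 0.0535) = 0.8592
Iteration 4: beta = 0.6, y = 0.8592 + 0.6*(0.8592 - 0.7065) = 0.9508
  grad(y) = 2.2127, v = y - alpha*grad = 0.8545
  prox(v) = soft_thresh(0.8545, 0.0535) = 0.801
f(x_4) = 8*0.801^2 - 13*0.801 + 1.23*|0.801| = -4.2949


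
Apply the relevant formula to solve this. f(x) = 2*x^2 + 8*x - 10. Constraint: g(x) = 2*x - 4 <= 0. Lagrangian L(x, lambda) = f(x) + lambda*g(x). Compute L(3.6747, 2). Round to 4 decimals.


Step 1: Evaluate f(x).
f(3.6747) = 2*3.6747^2 + 8*3.6747 - 10 = 46.4044
Step 2: Evaluate g(x).
g(3.6747) = 2*3.6747 - 4 = 3.3494
Step 3: Compute Lagrangian.
L = 46.4044 + 2*3.3494 = 53.1032


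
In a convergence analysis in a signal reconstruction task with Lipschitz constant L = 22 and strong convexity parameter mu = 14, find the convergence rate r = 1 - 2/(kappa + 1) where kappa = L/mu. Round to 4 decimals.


Step 1: Compute the condition number.
kappa = L/mu = 22/14 = 1.5714
Step 2: Compute the convergence rate.
r = 1 - 2/(kappa + 1) = 1 - 2*mu/(L + mu) = (L - mu)/(L + mu) = 8/36 = 0.2222


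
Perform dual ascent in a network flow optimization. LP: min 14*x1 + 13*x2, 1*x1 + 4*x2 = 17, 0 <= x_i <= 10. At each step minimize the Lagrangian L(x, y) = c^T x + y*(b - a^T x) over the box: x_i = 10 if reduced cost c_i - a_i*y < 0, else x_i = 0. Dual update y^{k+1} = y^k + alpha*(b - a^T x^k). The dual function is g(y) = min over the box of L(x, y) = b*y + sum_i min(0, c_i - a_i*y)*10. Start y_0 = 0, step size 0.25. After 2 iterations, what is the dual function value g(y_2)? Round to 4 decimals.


Dual ascent for LP: min 14*x1 + 13*x2, 1*x1 + 4*x2 = 17, 0 <= x_i <= 10
Step 1: y^k = 0.0, reduced costs: (14.0, 13.0)
  x^k = (0.0, 0.0), subgradient = b - a^T x = 17.0
  y^{k+1} = 0.0 + 0.25*17.0 = 4.25
Step 2: y^k = 4.25, reduced costs: (9.75, -4.0)
  x^k = (0.0, 10.0), subgradient = b - a^T x = -23.0
  y^{k+1} = 4.25 + 0.25*-23.0 = -1.5
Dual objective at y_2 = -1.5: reduced costs (15.5, 19.0), box minimizer x = (0.0, 0.0)
g(y_2) = b*y + (c1 - a1*y)*x1 + (c2 - a2*y)*x2 = 17*(-1.5) + 15.5*0.0 + 19.0*0.0 = -25.5 + 0.0 + 0.0 = -25.5


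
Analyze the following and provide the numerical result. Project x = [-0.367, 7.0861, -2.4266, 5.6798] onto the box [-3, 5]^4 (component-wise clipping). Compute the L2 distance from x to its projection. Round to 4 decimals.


Project each component onto [-3, 5].
clip(-0.367) = -0.367, clip(7.0861) = 5.0, clip(-2.4266) = -2.4266, clip(5.6798) = 5.0
Projection = [-0.367, 5.0, -2.4266, 5.0]
Squared diffs: [0.0, 4.3518, 0.0, 0.4621]
Distance = sqrt(4.8139) = 2.1941


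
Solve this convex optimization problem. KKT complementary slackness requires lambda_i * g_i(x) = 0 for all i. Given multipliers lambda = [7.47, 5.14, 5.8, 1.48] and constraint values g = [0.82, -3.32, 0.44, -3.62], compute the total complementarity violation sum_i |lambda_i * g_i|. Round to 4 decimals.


KKT complementary slackness check:
lambda_1 * g_1 = 7.47 * 0.82 = 6.1254
lambda_2 * g_2 = 5.14 * -3.32 = -17.0648
lambda_3 * g_3 = 5.8 * 0.44 = 2.552
lambda_4 * g_4 = 1.48 * -3.62 = -5.3576
Total violation = 6.1254 + 17.0648 + 2.552 + 5.3576 = 31.0998


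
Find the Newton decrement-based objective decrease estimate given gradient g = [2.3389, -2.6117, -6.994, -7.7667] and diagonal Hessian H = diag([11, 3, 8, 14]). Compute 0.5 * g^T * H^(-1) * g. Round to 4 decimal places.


Step 1: H is diagonal, so H^(-1) * g = [0.2126, -0.8706, -0.8743, -0.5548].
Step 2: g^T H^(-1) g = sum_i g_i^2 / H_ii
  = (2.3389)^2/11 + (-2.6117)^2/3 + (-6.994)^2/8 + (-7.7667)^2/14
  = 0.4973 + 2.2737 + 6.1145 + 4.3087 = 13.1942
Step 3: Objective decrease = 0.5 * g^T H^(-1) g = 6.5971


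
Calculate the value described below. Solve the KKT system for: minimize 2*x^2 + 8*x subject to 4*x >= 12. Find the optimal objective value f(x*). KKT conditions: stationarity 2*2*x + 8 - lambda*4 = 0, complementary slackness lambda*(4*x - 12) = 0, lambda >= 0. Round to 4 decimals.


Step 1: Try lambda = 0 (constraint inactive).
x_unc = -8/(2*2) = -2.0
Check: 4*-2.0 = -8.0 < 12 -- violated!
Step 2: Constraint must be active: 4*x = 12
x* = 12/4 = 3.0
lambda = (2*2*3.0 + 8)/4 = 5.0
Step 3: Compute optimal value.
f(x*) = 2*3.0^2 + 8*3.0 = 42.0


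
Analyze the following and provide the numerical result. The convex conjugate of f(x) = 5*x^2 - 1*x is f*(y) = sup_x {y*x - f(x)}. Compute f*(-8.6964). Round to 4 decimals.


f*(y) = sup_x {y*x - a*x^2 - b*x} = sup_x {(y-b)*x - a*x^2}
FOC: (y - b) - 2a*x = 0 => x* = (y - b)/(2a)
x* = (-8.6964 + 1)/(2*5) = -0.7696
f*(-8.6964) = (y-b)^2/(4a) = (-8.6964 + 1)^2/(4*5)
= 59.2346/20 = 2.9617


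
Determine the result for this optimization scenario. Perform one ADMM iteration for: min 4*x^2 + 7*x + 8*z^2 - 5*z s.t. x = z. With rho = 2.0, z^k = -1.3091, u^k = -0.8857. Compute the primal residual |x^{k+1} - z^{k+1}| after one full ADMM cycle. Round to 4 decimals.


ADMM iteration with rho = 2.0, z^k = -1.3091, u^k = -0.8857
Step 1: x-update.
Minimize 4*x^2 + 7*x + (2.0/2)*(x + 1.3091 - 0.8857)^2
FOC: (2*4 + 2.0)*x = -7 + 2.0*(-1.3091 + 0.8857)
x^{k+1} = -0.7847
Step 2: z-update.
Minimize 8*z^2 - 5*z + (2.0/2)*(-0.7847 - z - 0.8857)^2
FOC: (2*8 + 2.0)*z = 5 + 2.0*(-0.7847 - 0.8857)
z^{k+1} = 0.0922
Step 3: u-update.
u^{k+1} = -0.8857 - 0.7847 - 0.0922 = -1.7626
Step 4: Primal residual = |-0.7847 - 0.0922| = 0.8769


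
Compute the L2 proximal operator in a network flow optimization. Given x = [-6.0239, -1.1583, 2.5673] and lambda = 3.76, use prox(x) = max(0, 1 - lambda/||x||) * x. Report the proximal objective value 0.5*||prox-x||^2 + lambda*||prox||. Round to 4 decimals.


Step 1: Compute ||x||.
||x|| = 6.6498
Step 2: Compute scaling factor.
scale = max(0, 1 - 3.76/6.6498) = 0.4346
Step 3: prox(x) = [-2.6178, -0.5034, 1.1157]
||prox(x)|| = 2.8898
Step 4: Proximal objective.
0.5*||prox-x||^2 = 7.0688
lambda*||prox|| = 10.8656
Total = 17.9345


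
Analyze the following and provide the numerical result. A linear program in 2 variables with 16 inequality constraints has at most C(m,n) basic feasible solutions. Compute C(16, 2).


Each vertex corresponds to some choice of n active constraints out of m, so the number of vertices is at most C(m, n) = m! / (n!(m-n)!).
m = 16, n = 2
Numerator: 16 * 15
Denominator: 2! = 2
C(16, 2) = 120


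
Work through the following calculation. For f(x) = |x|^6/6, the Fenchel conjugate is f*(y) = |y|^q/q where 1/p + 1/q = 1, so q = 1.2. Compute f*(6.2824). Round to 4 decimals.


The conjugate exponent q satisfies 1/p + 1/q = 1.
p = 6, so q = 6/(6 - 1) = 1.2
|y|^q = 6.2824^1.2 = 9.073
f*(6.2824) = 9.073 / 1.2 = 7.5608


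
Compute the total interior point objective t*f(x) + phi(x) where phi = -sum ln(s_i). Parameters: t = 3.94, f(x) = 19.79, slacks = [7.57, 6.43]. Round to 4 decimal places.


Step 1: Compute log-barrier.
ln values: [2.0242, 1.861]
phi = -(2.0242 + 1.861) = -3.8852
Step 2: Compute augmented objective.
t*f(x) = 3.94*19.79 = 77.9726
Total = 77.9726 - 3.8852 = 74.0874


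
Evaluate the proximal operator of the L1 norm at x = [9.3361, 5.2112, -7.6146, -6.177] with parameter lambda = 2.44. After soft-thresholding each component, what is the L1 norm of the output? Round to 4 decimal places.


Soft-thresholding with lambda = 2.44:
prox(9.3361) = sign(9.3361)*max(|9.3361| - 2.44, 0) = 6.8961
prox(5.2112) = sign(5.2112)*max(|5.2112| - 2.44, 0) = 2.7712
prox(-7.6146) = sign(-7.6146)*max(|-7.6146| - 2.44, 0) = -5.1746
prox(-6.177) = sign(-6.177)*max(|-6.177| - 2.44, 0) = -3.737
prox(x) = [6.8961, 2.7712, -5.1746, -3.737]
||prox(x)||_1 = 6.8961 + 2.7712 + 5.1746 + 3.737 = 18.5789


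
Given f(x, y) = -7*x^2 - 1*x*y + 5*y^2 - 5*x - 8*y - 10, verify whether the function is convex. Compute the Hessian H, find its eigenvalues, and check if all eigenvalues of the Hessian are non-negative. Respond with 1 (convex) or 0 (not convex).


The Hessian of f(x,y) = -7*x^2 - 1*x*y + 5*y^2 - 5*x - 8*y - 10 is:
H = [[-14, -1], [-1, 10]]
Trace = -14 + 10 = -4
Determinant = -14*10 - (-1)^2 = -141
Discriminant = (-4)^2 - 4*-141 = 580.0
Eigenvalues: lambda_1 = -14.0416, lambda_2 = 10.0416
The function is not convex.

0


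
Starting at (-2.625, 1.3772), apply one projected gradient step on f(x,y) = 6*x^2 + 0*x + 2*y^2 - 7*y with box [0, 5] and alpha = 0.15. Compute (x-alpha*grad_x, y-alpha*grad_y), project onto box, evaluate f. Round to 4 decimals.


Step 1: Compute gradient at (-2.625, 1.3772).
grad_x = 2*6*-2.625 + 0 = -31.5
grad_y = 2*2*1.3772 - 7 = -1.4912
Step 2: Gradient step.
x_raw = -2.625 - 0.15*-31.5 = 2.1
y_raw = 1.3772 - 0.15*-1.4912 = 1.6009
Step 3: Project onto [0, 5].
x_proj = clip(2.1) = 2.1
y_proj = clip(1.6009) = 1.6009
Step 4: Evaluate f.
f(2.1, 1.6009) = 20.3795


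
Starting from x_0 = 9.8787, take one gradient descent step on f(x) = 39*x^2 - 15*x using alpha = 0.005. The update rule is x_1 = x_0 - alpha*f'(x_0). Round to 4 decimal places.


We compute the gradient at x_0 and apply the update.
f'(x) = 78*x - 15
f'(9.8787) = 78*9.8787 - 15 = 755.5386
x_1 = 9.8787 - 0.005*755.5386 = 6.101


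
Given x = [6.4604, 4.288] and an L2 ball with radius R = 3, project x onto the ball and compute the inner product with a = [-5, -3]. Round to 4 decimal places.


Step 1: Compute ||x|| (intermediates to 6 decimals).
||x|| = sqrt(6.4604^2 + 4.288^2) = 7.753948
Step 2: Project.
Since ||x|| > R, scale = R/||x|| = 3/7.753948 = 0.3869, proj(x) = scale * x
proj(x) = [2.499529, 1.659027]
Step 3: Dot product.
a^T * proj(x) = -5*2.499529 - 3*1.659027 = -17.4747


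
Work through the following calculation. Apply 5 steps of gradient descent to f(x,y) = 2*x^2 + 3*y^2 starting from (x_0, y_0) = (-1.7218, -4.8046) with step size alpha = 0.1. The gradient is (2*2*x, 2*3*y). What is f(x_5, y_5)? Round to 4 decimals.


Gradient descent on f(x,y) = 2*x^2 + 3*y^2.
Starting point: (-1.7218, -4.8046), alpha = 0.1
Step 1: grad_x = 2*2*-1.7218 = -6.8872, grad_y = 2*3*-4.8046 = -28.8276
  x_1 = -1.7218 - 0.1*-6.8872 = -1.0331
  y_1 = -4.8046 - 0.1*-28.8276 = -1.9218
Step 2: grad_x = 2*2*-1.0331 = -4.1323, grad_y = 2*3*-1.9218 = -11.531
  x_2 = -1.0331 - 0.1*-4.1323 = -0.6198
  y_2 = -1.9218 - 0.1*-11.531 = -0.7687
Step 3: grad_x = 2*2*-0.6198 = -2.4794, grad_y = 2*3*-0.7687 = -4.6124
  x_3 = -0.6198 - 0.1*-2.4794 = -0.3719
  y_3 = -0.7687 - 0.1*-4.6124 = -0.3075
Step 4: grad_x = 2*2*-0.3719 = -1.4876, grad_y = 2*3*-0.3075 = -1.845
  x_4 = -0.3719 - 0.1*-1.4876 = -0.2231
  y_4 = -0.3075 - 0.1*-1.845 = -0.123
Step 5: grad_x = 2*2*-0.2231 = -0.8926, grad_y = 2*3*-0.123 = -0.738
  x_5 = -0.2231 - 0.1*-0.8926 = -0.1339
  y_5 = -0.123 - 0.1*-0.738 = -0.0492
f(-0.1339, -0.0492) = 2*(-0.1339)^2 + 3*(-0.0492)^2 = 0.0431


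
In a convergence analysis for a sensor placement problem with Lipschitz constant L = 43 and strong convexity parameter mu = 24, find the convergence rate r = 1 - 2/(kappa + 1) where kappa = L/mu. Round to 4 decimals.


Step 1: Compute the condition number.
kappa = L/mu = 43/24 = 1.7917
Step 2: Compute the convergence rate.
r = 1 - 2/(kappa + 1) = 1 - 2*mu/(L + mu) = (L - mu)/(L + mu) = 19/67 = 0.2836


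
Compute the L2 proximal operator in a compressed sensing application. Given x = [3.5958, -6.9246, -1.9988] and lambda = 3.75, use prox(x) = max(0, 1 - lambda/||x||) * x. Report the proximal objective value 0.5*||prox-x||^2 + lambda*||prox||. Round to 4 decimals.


Step 1: Compute ||x||.
||x|| = 8.0545
Step 2: Compute scaling factor.
scale = max(0, 1 - 3.75/8.0545) = 0.5344
Step 3: prox(x) = [1.9217, -3.7007, -1.0682]
||prox(x)|| = 4.3045
Step 4: Proximal objective.
0.5*||prox-x||^2 = 7.0313
lambda*||prox|| = 16.1419
Total = 23.1731


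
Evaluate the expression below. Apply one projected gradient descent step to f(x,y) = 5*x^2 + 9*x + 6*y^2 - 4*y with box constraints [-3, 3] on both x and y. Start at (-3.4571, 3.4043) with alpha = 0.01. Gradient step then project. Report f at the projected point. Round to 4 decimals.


Step 1: Compute gradient at (-3.4571, 3.4043).
grad_x = 2*5*-3.4571 + 9 = -25.571
grad_y = 2*6*3.4043 - 4 = 36.8516
Step 2: Gradient step.
x_raw = -3.4571 - 0.01*-25.571 = -3.2014
y_raw = 3.4043 - 0.01*36.8516 = 3.0358
Step 3: Project onto [-3, 3].
x_proj = clip(-3.2014) = -3.0
y_proj = clip(3.0358) = 3.0
Step 4: Evaluate f.
f(-3.0, 3.0) = 60.0


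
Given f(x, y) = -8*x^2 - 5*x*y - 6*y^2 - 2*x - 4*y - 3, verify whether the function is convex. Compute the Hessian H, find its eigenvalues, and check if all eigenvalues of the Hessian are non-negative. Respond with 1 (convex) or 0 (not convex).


The Hessian of f(x,y) = -8*x^2 - 5*x*y - 6*y^2 - 2*x - 4*y - 3 is:
H = [[-16, -5], [-5, -12]]
Trace = -16 - 12 = -28
Determinant = -16*-12 - (-5)^2 = 167
Discriminant = (-28)^2 - 4*167 = 116.0
Eigenvalues: lambda_1 = -19.3852, lambda_2 = -8.6148
The function is not convex.

0


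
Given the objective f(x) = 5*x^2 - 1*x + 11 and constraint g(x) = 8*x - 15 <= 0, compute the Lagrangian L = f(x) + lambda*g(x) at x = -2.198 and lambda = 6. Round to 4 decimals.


Step 1: Evaluate f(x).
f(-2.198) = 5*(-2.198)^2 - 1*(-2.198) + 11 = 37.354
Step 2: Evaluate g(x).
g(-2.198) = 8*-2.198 - 15 = -32.584
Step 3: Compute Lagrangian.
L = 37.354 + 6*-32.584 = -158.15


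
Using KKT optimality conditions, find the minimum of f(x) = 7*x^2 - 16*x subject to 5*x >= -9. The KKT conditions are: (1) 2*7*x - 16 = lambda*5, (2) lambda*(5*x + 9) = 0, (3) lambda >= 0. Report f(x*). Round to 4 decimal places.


Step 1: Try lambda = 0 (constraint inactive).
Stationarity: 2*7*x - 16 = 0
x* = 16/(2*7) = 8/7 = 1.1429 (rounded; the exact value 8/7 is used below)
Check constraint: 5*1.1429 = 5.7145 >= -9 -- satisfied.
Step 2: Compute optimal value.
f(x*) = 7*(8/7)^2 - 16*(8/7) = -9.1429


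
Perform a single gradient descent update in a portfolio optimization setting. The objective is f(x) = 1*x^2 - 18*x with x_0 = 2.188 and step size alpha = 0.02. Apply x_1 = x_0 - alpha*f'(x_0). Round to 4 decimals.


We compute the gradient at x_0 and apply the update.
f'(x) = 2*x - 18
f'(2.188) = 2*2.188 - 18 = -13.624
x_1 = 2.188 - 0.02*-13.624 = 2.4605


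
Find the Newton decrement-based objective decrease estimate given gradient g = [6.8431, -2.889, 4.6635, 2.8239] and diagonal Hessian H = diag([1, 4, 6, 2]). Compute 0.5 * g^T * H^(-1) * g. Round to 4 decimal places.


Step 1: H is diagonal, so H^(-1) * g = [6.8431, -0.7223, 0.7773, 1.412].
Step 2: g^T H^(-1) g = sum_i g_i^2 / H_ii
  = (6.8431)^2/1 + (-2.889)^2/4 + (4.6635)^2/6 + (2.8239)^2/2
  = 46.828 + 2.0866 + 3.6247 + 3.9872 = 56.5265
Step 3: Objective decrease = 0.5 * g^T H^(-1) g = 28.2633


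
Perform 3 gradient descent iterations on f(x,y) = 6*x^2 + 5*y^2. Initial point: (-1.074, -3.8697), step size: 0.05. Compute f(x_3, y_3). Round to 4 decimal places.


Gradient descent on f(x,y) = 6*x^2 + 5*y^2.
Starting point: (-1.074, -3.8697), alpha = 0.05
Step 1: grad_x = 2*6*-1.074 = -12.888, grad_y = 2*5*-3.8697 = -38.697
  x_1 = -1.074 - 0.05*-12.888 = -0.4296
  y_1 = -3.8697 - 0.05*-38.697 = -1.9349
Step 2: grad_x = 2*6*-0.4296 = -5.1552, grad_y = 2*5*-1.9349 = -19.3485
  x_2 = -0.4296 - 0.05*-5.1552 = -0.1718
  y_2 = -1.9349 - 0.05*-19.3485 = -0.9674
Step 3: grad_x = 2*6*-0.1718 = -2.0621, grad_y = 2*5*-0.9674 = -9.6743
  x_3 = -0.1718 - 0.05*-2.0621 = -0.0687
  y_3 = -0.9674 - 0.05*-9.6743 = -0.4837
f(-0.0687, -0.4837) = 6*(-0.0687)^2 + 5*(-0.4837)^2 = 1.1982


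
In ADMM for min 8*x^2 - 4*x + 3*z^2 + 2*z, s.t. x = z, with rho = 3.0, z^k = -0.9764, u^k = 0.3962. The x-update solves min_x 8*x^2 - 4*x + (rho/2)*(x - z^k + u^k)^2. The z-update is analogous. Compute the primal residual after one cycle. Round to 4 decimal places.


ADMM iteration with rho = 3.0, z^k = -0.9764, u^k = 0.3962
Step 1: x-update.
Minimize 8*x^2 - 4*x + (3.0/2)*(x + 0.9764 + 0.3962)^2
FOC: (2*8 + 3.0)*x = 4 + 3.0*(-0.9764 - 0.3962)
x^{k+1} = -0.0062
Step 2: z-update.
Minimize 3*z^2 + 2*z + (3.0/2)*(-0.0062 - z + 0.3962)^2
FOC: (2*3 + 3.0)*z = -2 + 3.0*(-0.0062 + 0.3962)
z^{k+1} = -0.0922
Step 3: u-update.
u^{k+1} = 0.3962 - 0.0062 + 0.0922 = 0.4822
Step 4: Primal residual = |-0.0062 + 0.0922| = 0.086


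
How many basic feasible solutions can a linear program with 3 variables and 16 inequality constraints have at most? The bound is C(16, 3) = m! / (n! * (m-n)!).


Each vertex corresponds to some choice of n active constraints out of m, so the number of vertices is at most C(m, n) = m! / (n!(m-n)!).
m = 16, n = 3
Numerator: 16 * 15 * 14
Denominator: 3! = 6
C(16, 3) = 560


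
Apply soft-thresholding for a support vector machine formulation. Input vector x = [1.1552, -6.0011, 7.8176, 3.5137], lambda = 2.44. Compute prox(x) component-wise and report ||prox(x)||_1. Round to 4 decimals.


Soft-thresholding with lambda = 2.44:
prox(1.1552) = sign(1.1552)*max(|1.1552| - 2.44, 0) = 0.0
prox(-6.0011) = sign(-6.0011)*max(|-6.0011| - 2.44, 0) = -3.5611
prox(7.8176) = sign(7.8176)*max(|7.8176| - 2.44, 0) = 5.3776
prox(3.5137) = sign(3.5137)*max(|3.5137| - 2.44, 0) = 1.0737
prox(x) = [0.0, -3.5611, 5.3776, 1.0737]
||prox(x)||_1 = 0.0 + 3.5611 + 5.3776 + 1.0737 = 10.0124


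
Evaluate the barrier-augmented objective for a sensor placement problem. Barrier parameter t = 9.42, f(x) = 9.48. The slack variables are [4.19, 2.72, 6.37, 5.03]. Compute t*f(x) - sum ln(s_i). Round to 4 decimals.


Step 1: Compute log-barrier.
ln values: [1.4327, 1.0006, 1.8516, 1.6154]
phi = -(1.4327 + 1.0006 + 1.8516 + 1.6154) = -5.9004
Step 2: Compute augmented objective.
t*f(x) = 9.42*9.48 = 89.3016
Total = 89.3016 - 5.9004 = 83.4012


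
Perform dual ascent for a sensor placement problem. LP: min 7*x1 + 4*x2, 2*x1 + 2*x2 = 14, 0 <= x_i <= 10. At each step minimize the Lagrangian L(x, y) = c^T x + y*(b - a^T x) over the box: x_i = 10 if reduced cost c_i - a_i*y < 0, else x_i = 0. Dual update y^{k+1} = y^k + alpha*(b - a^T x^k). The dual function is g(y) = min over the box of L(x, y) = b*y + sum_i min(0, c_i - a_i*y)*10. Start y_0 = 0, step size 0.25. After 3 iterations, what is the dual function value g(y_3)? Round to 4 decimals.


Dual ascent for LP: min 7*x1 + 4*x2, 2*x1 + 2*x2 = 14, 0 <= x_i <= 10
Step 1: y^k = 0.0, reduced costs: (7.0, 4.0)
  x^k = (0.0, 0.0), subgradient = b - a^T x = 14.0
  y^{k+1} = 0.0 + 0.25*14.0 = 3.5
Step 2: y^k = 3.5, reduced costs: (0.0, -3.0)
  x^k = (0.0, 10.0), subgradient = b - a^T x = -6.0
  y^{k+1} = 3.5 + 0.25*-6.0 = 2.0
Step 3: y^k = 2.0, reduced costs: (3.0, 0.0)
  x^k = (0.0, 0.0), subgradient = b - a^T x = 14.0
  y^{k+1} = 2.0 + 0.25*14.0 = 5.5
Dual objective at y_3 = 5.5: reduced costs (-4.0, -7.0), box minimizer x = (10.0, 10.0)
g(y_3) = b*y + (c1 - a1*y)*x1 + (c2 - a2*y)*x2 = 14*5.5 + (-4.0)*10.0 + (-7.0)*10.0 = 77.0 - 40.0 - 70.0 = -33.0


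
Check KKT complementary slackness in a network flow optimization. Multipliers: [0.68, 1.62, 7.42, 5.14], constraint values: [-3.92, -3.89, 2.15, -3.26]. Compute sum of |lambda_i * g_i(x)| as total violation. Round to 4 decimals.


KKT complementary slackness check:
lambda_1 * g_1 = 0.68 * -3.92 = -2.6656
lambda_2 * g_2 = 1.62 * -3.89 = -6.3018
lambda_3 * g_3 = 7.42 * 2.15 = 15.953
lambda_4 * g_4 = 5.14 * -3.26 = -16.7564
Total violation = 2.6656 + 6.3018 + 15.953 + 16.7564 = 41.6768


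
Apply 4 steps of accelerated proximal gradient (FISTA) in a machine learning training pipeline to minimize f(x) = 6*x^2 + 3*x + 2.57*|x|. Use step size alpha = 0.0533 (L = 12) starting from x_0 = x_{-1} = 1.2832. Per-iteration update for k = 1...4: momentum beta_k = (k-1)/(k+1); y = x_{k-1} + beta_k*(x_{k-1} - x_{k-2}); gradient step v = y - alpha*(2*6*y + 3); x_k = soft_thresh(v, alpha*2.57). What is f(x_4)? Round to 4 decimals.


FISTA on f(x) = 6*x^2 + 3*x + 2.57*|x|
L = 12, alpha = 0.0533
Iteration 1: beta = 0.0, y = 1.2832 + 0.0*(1.2832 - 1.2832) = 1.2832
  grad(y) = 18.3984, v = y - alpha*grad = 0.3026
  prox(v) = soft_thresh(0.3026, 0.137) = 0.1656
Iteration 2: beta = 0.3333, y = 0.1656 + 0.3333*(0.1656 - 1.2832) = -0.207
  grad(y) = 0.5165, v = y - alpha*grad = -0.2345
  prox(v) = soft_thresh(-0.2345, 0.137) = -0.0975
Iteration 3: beta = 0.5, y = -0.0975 + 0.5*(-0.0975 - 0.1656) = -0.2291
  grad(y) = 0.2514, v = y - alpha*grad = -0.2424
  prox(v) = soft_thresh(-0.2424, 0.137) = -0.1055
Iteration 4: beta = 0.6, y = -0.1055 + 0.6*(-0.1055 + 0.0975) = -0.1102
  grad(y) = 1.677, v = y - alpha*grad = -0.1996
  prox(v) = soft_thresh(-0.1996, 0.137) = -0.0627
f(x_4) = 6*(-0.0627)^2 + 3*(-0.0627) + 2.57*|-0.0627| = -0.0034


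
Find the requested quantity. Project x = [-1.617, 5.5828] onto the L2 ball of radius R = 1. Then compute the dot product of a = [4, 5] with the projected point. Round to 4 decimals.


Step 1: Compute ||x|| (intermediates to 6 decimals).
||x|| = sqrt((-1.617)^2 + 5.5828^2) = 5.812258
Step 2: Project.
Since ||x|| > R, scale = R/||x|| = 1/5.812258 = 0.17205, proj(x) = scale * x
proj(x) = [-0.278205, 0.960521]
Step 3: Dot product.
a^T * proj(x) = 4*(-0.278205) + 5*0.960521 = 3.6898


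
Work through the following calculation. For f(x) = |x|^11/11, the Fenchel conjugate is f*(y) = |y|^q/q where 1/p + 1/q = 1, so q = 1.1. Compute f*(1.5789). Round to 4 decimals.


The conjugate exponent q satisfies 1/p + 1/q = 1.
p = 11, so q = 11/(11 - 1) = 1.1
|y|^q = 1.5789^1.1 = 1.6527
f*(1.5789) = 1.6527 / 1.1 = 1.5024


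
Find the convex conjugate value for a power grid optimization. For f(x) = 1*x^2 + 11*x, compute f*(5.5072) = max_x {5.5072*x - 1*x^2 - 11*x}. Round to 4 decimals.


f*(y) = sup_x {y*x - a*x^2 - b*x} = sup_x {(y-b)*x - a*x^2}
FOC: (y - b) - 2a*x = 0 => x* = (y - b)/(2a)
x* = (5.5072 - 11)/(2*1) = -2.7464
f*(5.5072) = (y-b)^2/(4a) = (5.5072 - 11)^2/(4*1)
= 30.1709/4 = 7.5427


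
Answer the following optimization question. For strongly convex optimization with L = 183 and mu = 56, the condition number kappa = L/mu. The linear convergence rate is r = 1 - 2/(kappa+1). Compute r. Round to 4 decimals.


Step 1: Compute the condition number.
kappa = L/mu = 183/56 = 3.2679
Step 2: Compute the convergence rate.
r = 1 - 2/(kappa + 1) = 1 - 2*mu/(L + mu) = (L - mu)/(L + mu) = 127/239 = 0.5314


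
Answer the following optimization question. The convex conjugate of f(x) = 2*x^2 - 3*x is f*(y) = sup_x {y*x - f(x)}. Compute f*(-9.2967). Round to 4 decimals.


f*(y) = sup_x {y*x - a*x^2 - b*x} = sup_x {(y-b)*x - a*x^2}
FOC: (y - b) - 2a*x = 0 => x* = (y - b)/(2a)
x* = (-9.2967 + 3)/(2*2) = -1.5742
f*(-9.2967) = (y-b)^2/(4a) = (-9.2967 + 3)^2/(4*2)
= 39.6484/8 = 4.9561


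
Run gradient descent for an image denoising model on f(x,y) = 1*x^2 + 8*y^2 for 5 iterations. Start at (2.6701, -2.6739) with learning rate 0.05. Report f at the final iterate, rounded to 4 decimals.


Gradient descent on f(x,y) = 1*x^2 + 8*y^2.
Starting point: (2.6701, -2.6739), alpha = 0.05
Step 1: grad_x = 2*1*2.6701 = 5.3402, grad_y = 2*8*-2.6739 = -42.7824
  x_1 = 2.6701 - 0.05*5.3402 = 2.4031
  y_1 = -2.6739 - 0.05*-42.7824 = -0.5348
Step 2: grad_x = 2*1*2.4031 = 4.8062, grad_y = 2*8*-0.5348 = -8.5565
  x_2 = 2.4031 - 0.05*4.8062 = 2.1628
  y_2 = -0.5348 - 0.05*-8.5565 = -0.107
Step 3: grad_x = 2*1*2.1628 = 4.3256, grad_y = 2*8*-0.107 = -1.7113
  x_3 = 2.1628 - 0.05*4.3256 = 1.9465
  y_3 = -0.107 - 0.05*-1.7113 = -0.0214
Step 4: grad_x = 2*1*1.9465 = 3.893, grad_y = 2*8*-0.0214 = -0.3423
  x_4 = 1.9465 - 0.05*3.893 = 1.7519
  y_4 = -0.0214 - 0.05*-0.3423 = -0.0043
Step 5: grad_x = 2*1*1.7519 = 3.5037, grad_y = 2*8*-0.0043 = -0.0685
  x_5 = 1.7519 - 0.05*3.5037 = 1.5767
  y_5 = -0.0043 - 0.05*-0.0685 = -0.0009
f(1.5767, -0.0009) = 1*1.5767^2 + 8*(-0.0009)^2 = 2.4859


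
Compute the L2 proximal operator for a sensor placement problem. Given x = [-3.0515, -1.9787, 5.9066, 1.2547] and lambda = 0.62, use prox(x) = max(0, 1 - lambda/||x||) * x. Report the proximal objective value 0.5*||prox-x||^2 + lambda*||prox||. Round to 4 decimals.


Step 1: Compute ||x||.
||x|| = 7.049
Step 2: Compute scaling factor.
scale = max(0, 1 - 0.62/7.049) = 0.912
Step 3: prox(x) = [-2.7831, -1.8047, 5.3871, 1.1443]
||prox(x)|| = 6.429
Step 4: Proximal objective.
0.5*||prox-x||^2 = 0.1922
lambda*||prox|| = 3.986
Total = 4.1782


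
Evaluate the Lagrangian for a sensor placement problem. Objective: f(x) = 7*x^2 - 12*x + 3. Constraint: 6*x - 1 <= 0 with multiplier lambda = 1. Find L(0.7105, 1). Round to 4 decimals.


Step 1: Evaluate f(x).
f(0.7105) = 7*0.7105^2 - 12*0.7105 + 3 = -1.9923
Step 2: Evaluate g(x).
g(0.7105) = 6*0.7105 - 1 = 3.263
Step 3: Compute Lagrangian.
L = -1.9923 + 1*3.263 = 1.2707


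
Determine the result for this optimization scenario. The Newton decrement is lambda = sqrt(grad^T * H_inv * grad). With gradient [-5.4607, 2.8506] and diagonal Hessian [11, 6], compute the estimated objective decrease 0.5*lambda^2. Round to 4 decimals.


Step 1: H is diagonal, so H^(-1) * g = [-0.4964, 0.4751].
Step 2: g^T H^(-1) g = sum_i g_i^2 / H_ii
  = (-5.4607)^2/11 + (2.8506)^2/6
  = 2.7108 + 1.3543 = 4.0652
Step 3: Objective decrease = 0.5 * g^T H^(-1) g = 2.0326


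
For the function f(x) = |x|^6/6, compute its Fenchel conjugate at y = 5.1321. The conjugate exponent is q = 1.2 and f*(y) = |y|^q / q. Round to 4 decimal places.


The conjugate exponent q satisfies 1/p + 1/q = 1.
p = 6, so q = 6/(6 - 1) = 1.2
|y|^q = 5.1321^1.2 = 7.1179
f*(5.1321) = 7.1179 / 1.2 = 5.9316


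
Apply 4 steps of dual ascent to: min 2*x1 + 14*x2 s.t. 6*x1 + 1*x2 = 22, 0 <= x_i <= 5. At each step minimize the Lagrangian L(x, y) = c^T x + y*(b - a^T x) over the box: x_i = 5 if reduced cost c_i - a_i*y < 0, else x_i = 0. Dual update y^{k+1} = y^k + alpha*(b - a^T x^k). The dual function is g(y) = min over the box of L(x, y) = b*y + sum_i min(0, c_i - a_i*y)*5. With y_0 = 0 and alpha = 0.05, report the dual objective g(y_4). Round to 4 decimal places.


Dual ascent for LP: min 2*x1 + 14*x2, 6*x1 + 1*x2 = 22, 0 <= x_i <= 5
Step 1: y^k = 0.0, reduced costs: (2.0, 14.0)
  x^k = (0.0, 0.0), subgradient = b - a^T x = 22.0
  y^{k+1} = 0.0 + 0.05*22.0 = 1.1
Step 2: y^k = 1.1, reduced costs: (-4.6, 12.9)
  x^k = (5.0, 0.0), subgradient = b - a^T x = -8.0
  y^{k+1} = 1.1 + 0.05*-8.0 = 0.7
Step 3: y^k = 0.7, reduced costs: (-2.2, 13.3)
  x^k = (5.0, 0.0), subgradient = b - a^T x = -8.0
  y^{k+1} = 0.7 + 0.05*-8.0 = 0.3
Step 4: y^k = 0.3, reduced costs: (0.2, 13.7)
  x^k = (0.0, 0.0), subgradient = b - a^T x = 22.0
  y^{k+1} = 0.3 + 0.05*22.0 = 1.4
Dual objective at y_4 = 1.4: reduced costs (-6.4, 12.6), box minimizer x = (5.0, 0.0)
g(y_4) = b*y + (c1 - a1*y)*x1 + (c2 - a2*y)*x2 = 22*1.4 + (-6.4)*5.0 + 12.6*0.0 = 30.8 - 32.0 + 0.0 = -1.2


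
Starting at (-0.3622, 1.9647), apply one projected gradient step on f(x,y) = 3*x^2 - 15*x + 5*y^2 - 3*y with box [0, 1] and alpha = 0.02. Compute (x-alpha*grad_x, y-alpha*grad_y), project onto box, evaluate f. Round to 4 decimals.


Step 1: Compute gradient at (-0.3622, 1.9647).
grad_x = 2*3*-0.3622 - 15 = -17.1732
grad_y = 2*5*1.9647 - 3 = 16.647
Step 2: Gradient step.
x_raw = -0.3622 - 0.02*-17.1732 = -0.0187
y_raw = 1.9647 - 0.02*16.647 = 1.6318
Step 3: Project onto [0, 1].
x_proj = clip(-0.0187) = 0.0
y_proj = clip(1.6318) = 1.0
Step 4: Evaluate f.
f(0.0, 1.0) = 2.0


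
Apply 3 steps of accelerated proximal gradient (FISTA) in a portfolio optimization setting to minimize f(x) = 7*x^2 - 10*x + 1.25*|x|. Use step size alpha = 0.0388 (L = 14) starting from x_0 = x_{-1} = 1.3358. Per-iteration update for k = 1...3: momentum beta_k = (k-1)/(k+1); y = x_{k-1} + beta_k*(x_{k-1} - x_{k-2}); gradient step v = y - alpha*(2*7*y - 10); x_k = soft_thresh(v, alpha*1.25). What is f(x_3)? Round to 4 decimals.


FISTA on f(x) = 7*x^2 - 10*x + 1.25*|x|
L = 14, alpha = 0.0388
Iteration 1: beta = 0.0, y = 1.3358 + 0.0*(1.3358 - 1.3358) = 1.3358
  grad(y) = 8.7012, v = y - alpha*grad = 0.9982
  prox(v) = soft_thresh(0.9982, 0.0485) = 0.9497
Iteration 2: beta = 0.3333, y = 0.9497 + 0.3333*(0.9497 - 1.3358) = 0.821
  grad(y) = 1.4939, v = y - alpha*grad = 0.763
  prox(v) = soft_thresh(0.763, 0.0485) = 0.7145
Iteration 3: beta = 0.5, y = 0.7145 + 0.5*(0.7145 - 0.9497) = 0.5969
  grad(y) = -1.6427, v = y - alpha*grad = 0.6607
  prox(v) = soft_thresh(0.6607, 0.0485) = 0.6122
f(x_3) = 7*0.6122^2 - 10*0.6122 + 1.25*|0.6122| = -2.7332


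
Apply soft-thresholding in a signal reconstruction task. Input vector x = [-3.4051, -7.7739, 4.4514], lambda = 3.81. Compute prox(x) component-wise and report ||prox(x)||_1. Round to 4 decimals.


Soft-thresholding with lambda = 3.81:
prox(-3.4051) = sign(-3.4051)*max(|-3.4051| - 3.81, 0) = 0.0
prox(-7.7739) = sign(-7.7739)*max(|-7.7739| - 3.81, 0) = -3.9639
prox(4.4514) = sign(4.4514)*max(|4.4514| - 3.81, 0) = 0.6414
prox(x) = [0.0, -3.9639, 0.6414]
||prox(x)||_1 = 0.0 + 3.9639 + 0.6414 = 4.6053


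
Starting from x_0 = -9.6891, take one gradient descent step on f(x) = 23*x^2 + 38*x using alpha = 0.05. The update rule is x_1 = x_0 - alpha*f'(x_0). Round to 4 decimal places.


We compute the gradient at x_0 and apply the update.
f'(x) = 46*x + 38
f'(-9.6891) = 46*-9.6891 + 38 = -407.6986
x_1 = -9.6891 - 0.05*-407.6986 = 10.6958


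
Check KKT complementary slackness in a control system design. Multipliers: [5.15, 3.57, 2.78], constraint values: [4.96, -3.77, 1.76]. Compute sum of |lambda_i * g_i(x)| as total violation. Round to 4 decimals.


KKT complementary slackness check:
lambda_1 * g_1 = 5.15 * 4.96 = 25.544
lambda_2 * g_2 = 3.57 * -3.77 = -13.4589
lambda_3 * g_3 = 2.78 * 1.76 = 4.8928
Total violation = 25.544 + 13.4589 + 4.8928 = 43.8957


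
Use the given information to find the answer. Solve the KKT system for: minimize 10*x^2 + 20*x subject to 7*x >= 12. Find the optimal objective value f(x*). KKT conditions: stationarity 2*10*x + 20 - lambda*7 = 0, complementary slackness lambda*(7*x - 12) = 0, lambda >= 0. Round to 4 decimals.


Step 1: Try lambda = 0 (constraint inactive).
x_unc = -20/(2*10) = -1.0
Check: 7*-1.0 = -7.0 < 12 -- violated!
Step 2: Constraint must be active: 7*x = 12
x* = 12/7 = 1.7143 (rounded; the exact value 12/7 is used below)
lambda = (2*10*(12/7) + 20)/7 = 7.7551
Step 3: Compute optimal value.
f(x*) = 10*(12/7)^2 + 20*(12/7) = 63.6735


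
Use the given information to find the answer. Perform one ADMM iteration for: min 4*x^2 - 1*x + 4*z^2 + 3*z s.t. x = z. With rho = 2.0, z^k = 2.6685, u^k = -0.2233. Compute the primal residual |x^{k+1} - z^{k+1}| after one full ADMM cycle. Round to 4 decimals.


ADMM iteration with rho = 2.0, z^k = 2.6685, u^k = -0.2233
Step 1: x-update.
Minimize 4*x^2 - 1*x + (2.0/2)*(x - 2.6685 - 0.2233)^2
FOC: (2*4 + 2.0)*x = 1 + 2.0*(2.6685 + 0.2233)
x^{k+1} = 0.6784
Step 2: z-update.
Minimize 4*z^2 + 3*z + (2.0/2)*(0.6784 - z - 0.2233)^2
FOC: (2*4 + 2.0)*z = -3 + 2.0*(0.6784 - 0.2233)
z^{k+1} = -0.209
Step 3: u-update.
u^{k+1} = -0.2233 + 0.6784 + 0.209 = 0.664
Step 4: Primal residual = |0.6784 + 0.209| = 0.8873


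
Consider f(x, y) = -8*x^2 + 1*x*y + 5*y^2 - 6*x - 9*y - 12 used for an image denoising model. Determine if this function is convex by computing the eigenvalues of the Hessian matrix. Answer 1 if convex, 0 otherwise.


The Hessian of f(x,y) = -8*x^2 + 1*x*y + 5*y^2 - 6*x - 9*y - 12 is:
H = [[-16, 1], [1, 10]]
Trace = -16 + 10 = -6
Determinant = -16*10 - (1)^2 = -161
Discriminant = (-6)^2 - 4*-161 = 680.0
Eigenvalues: lambda_1 = -16.0384, lambda_2 = 10.0384
The function is not convex.

0


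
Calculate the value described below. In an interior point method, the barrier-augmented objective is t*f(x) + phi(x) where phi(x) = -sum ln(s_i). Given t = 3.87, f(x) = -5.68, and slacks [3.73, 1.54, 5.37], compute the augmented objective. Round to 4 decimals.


Step 1: Compute log-barrier.
ln values: [1.3164, 0.4318, 1.6808]
phi = -(1.3164 + 0.4318 + 1.6808) = -3.429
Step 2: Compute augmented objective.
t*f(x) = 3.87*-5.68 = -21.9816
Total = -21.9816 - 3.429 = -25.4106


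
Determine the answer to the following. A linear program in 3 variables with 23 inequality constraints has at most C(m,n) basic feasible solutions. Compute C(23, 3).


Each vertex corresponds to some choice of n active constraints out of m, so the number of vertices is at most C(m, n) = m! / (n!(m-n)!).
m = 23, n = 3
Numerator: 23 * 22 * 21
Denominator: 3! = 6
C(23, 3) = 1771


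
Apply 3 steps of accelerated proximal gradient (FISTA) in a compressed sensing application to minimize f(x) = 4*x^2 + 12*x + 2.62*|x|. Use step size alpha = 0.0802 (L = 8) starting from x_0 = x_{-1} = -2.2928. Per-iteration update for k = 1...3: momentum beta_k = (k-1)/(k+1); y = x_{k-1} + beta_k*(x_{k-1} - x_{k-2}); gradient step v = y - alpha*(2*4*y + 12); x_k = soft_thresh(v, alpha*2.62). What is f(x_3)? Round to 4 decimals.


FISTA on f(x) = 4*x^2 + 12*x + 2.62*|x|
L = 8, alpha = 0.0802
Iteration 1: beta = 0.0, y = -2.2928 + 0.0*(-2.2928 + 2.2928) = -2.2928
  grad(y) = -6.3424, v = y - alpha*grad = -1.7841
  prox(v) = soft_thresh(-1.7841, 0.2101) = -1.574
Iteration 2: beta = 0.3333, y = -1.574 + 0.3333*(-1.574 + 2.2928) = -1.3344
  grad(y) = 1.3246, v = y - alpha*grad = -1.4407
  prox(v) = soft_thresh(-1.4407, 0.2101) = -1.2305
Iteration 3: beta = 0.5, y = -1.2305 + 0.5*(-1.2305 + 1.574) = -1.0588
  grad(y) = 3.5297, v = y - alpha*grad = -1.3419
  prox(v) = soft_thresh(-1.3419, 0.2101) = -1.1317
f(x_3) = 4*(-1.1317)^2 + 12*(-1.1317) + 2.62*|-1.1317| = -5.4924


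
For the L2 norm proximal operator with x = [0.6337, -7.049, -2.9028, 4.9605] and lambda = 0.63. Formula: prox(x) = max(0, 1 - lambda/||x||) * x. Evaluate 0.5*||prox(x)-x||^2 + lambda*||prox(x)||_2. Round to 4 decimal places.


Step 1: Compute ||x||.
||x|| = 9.1172
Step 2: Compute scaling factor.
scale = max(0, 1 - 0.63/9.1172) = 0.9309
Step 3: prox(x) = [0.5899, -6.5619, -2.7022, 4.6177]
||prox(x)|| = 8.4872
Step 4: Proximal objective.
0.5*||prox-x||^2 = 0.1985
lambda*||prox|| = 5.3469
Total = 5.5454


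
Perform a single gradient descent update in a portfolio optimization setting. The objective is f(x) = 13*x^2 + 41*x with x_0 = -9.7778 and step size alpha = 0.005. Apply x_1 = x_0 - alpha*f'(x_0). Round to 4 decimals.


We compute the gradient at x_0 and apply the update.
f'(x) = 26*x + 41
f'(-9.7778) = 26*-9.7778 + 41 = -213.2228
x_1 = -9.7778 - 0.005*-213.2228 = -8.7117


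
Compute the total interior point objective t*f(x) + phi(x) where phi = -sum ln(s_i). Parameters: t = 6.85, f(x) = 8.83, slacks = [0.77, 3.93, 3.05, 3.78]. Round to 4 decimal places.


Step 1: Compute log-barrier.
ln values: [-0.2614, 1.3686, 1.1151, 1.3297]
phi = -(-0.2614 + 1.3686 + 1.1151 + 1.3297) = -3.5521
Step 2: Compute augmented objective.
t*f(x) = 6.85*8.83 = 60.4855
Total = 60.4855 - 3.5521 = 56.9334


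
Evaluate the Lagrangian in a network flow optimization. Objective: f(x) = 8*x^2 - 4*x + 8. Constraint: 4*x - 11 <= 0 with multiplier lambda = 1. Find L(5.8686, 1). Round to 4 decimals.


Step 1: Evaluate f(x).
f(5.8686) = 8*5.8686^2 - 4*5.8686 + 8 = 260.0493
Step 2: Evaluate g(x).
g(5.8686) = 4*5.8686 - 11 = 12.4744
Step 3: Compute Lagrangian.
L = 260.0493 + 1*12.4744 = 272.5237


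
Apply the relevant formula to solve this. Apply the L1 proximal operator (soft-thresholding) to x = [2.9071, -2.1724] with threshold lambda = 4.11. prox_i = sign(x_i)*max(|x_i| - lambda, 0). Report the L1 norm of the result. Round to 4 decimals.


Soft-thresholding with lambda = 4.11:
prox(2.9071) = sign(2.9071)*max(|2.9071| - 4.11, 0) = 0.0
prox(-2.1724) = sign(-2.1724)*max(|-2.1724| - 4.11, 0) = 0.0
prox(x) = [0.0, 0.0]
||prox(x)||_1 = 0.0 + 0.0 = 0.0


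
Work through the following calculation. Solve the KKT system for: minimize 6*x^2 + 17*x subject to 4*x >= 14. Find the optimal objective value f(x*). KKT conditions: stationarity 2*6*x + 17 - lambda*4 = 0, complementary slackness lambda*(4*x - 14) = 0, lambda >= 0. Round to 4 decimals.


Step 1: Try lambda = 0 (constraint inactive).
x_unc = -17/(2*6) = -1.4167
Check: 4*-1.4167 = -5.6668 < 14 -- violated!
Step 2: Constraint must be active: 4*x = 14
x* = 14/4 = 3.5
lambda = (2*6*3.5 + 17)/4 = 14.75
Step 3: Compute optimal value.
f(x*) = 6*3.5^2 + 17*3.5 = 133.0
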